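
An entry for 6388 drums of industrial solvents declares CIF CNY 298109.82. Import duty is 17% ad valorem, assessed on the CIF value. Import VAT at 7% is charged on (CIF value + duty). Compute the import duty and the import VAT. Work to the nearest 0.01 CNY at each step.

Import duty: CNY 50678.67; import VAT: CNY 24415.19

Import duty = 298109.82 × 17% = 50678.67
VAT base = CIF + duty = 298109.82 + 50678.67 = 348788.49
Import VAT = 348788.49 × 7% = 24415.19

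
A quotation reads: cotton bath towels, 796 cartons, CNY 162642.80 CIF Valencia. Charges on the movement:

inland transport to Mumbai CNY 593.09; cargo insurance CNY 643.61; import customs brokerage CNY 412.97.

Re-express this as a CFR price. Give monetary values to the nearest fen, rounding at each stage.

Not relevant to the conversion: inland to port — on the seller under both CIF and CFR; already in the CIF price and stays in the CFR price. brokerage — on the buyer under both terms; not part of either seller's price.
From CIF to CFR, the seller no longer bears: insurance.
CFR price = 162642.80 − 643.61 = 161999.19

CFR price: CNY 161999.19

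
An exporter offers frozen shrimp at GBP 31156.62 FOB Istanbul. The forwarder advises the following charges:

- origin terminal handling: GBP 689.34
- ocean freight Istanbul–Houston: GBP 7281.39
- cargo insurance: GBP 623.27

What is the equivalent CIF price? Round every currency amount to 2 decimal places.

CIF price: GBP 39061.28

Not relevant to the conversion: origin terminal — on the seller under both FOB and CIF; already in the FOB price and stays in the CIF price.
From FOB to CIF, the seller additionally bears: freight, insurance.
CIF price = 31156.62 + 7281.39 + 623.27 = 39061.28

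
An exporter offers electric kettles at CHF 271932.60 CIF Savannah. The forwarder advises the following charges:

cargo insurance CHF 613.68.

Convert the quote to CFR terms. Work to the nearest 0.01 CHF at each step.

CFR price: CHF 271318.92

From CIF to CFR, the seller no longer bears: insurance.
CFR price = 271932.60 − 613.68 = 271318.92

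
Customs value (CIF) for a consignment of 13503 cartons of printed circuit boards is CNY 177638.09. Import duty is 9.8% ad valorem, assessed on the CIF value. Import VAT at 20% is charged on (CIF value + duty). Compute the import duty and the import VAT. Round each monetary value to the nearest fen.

Import duty = 177638.09 × 9.8% = 17408.53
VAT base = CIF + duty = 177638.09 + 17408.53 = 195046.62
Import VAT = 195046.62 × 20% = 39009.32

Import duty: CNY 17408.53; import VAT: CNY 39009.32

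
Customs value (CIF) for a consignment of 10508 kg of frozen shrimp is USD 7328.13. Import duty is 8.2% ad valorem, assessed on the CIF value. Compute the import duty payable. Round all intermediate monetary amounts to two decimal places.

Import duty: USD 600.91

Import duty = 7328.13 × 8.2% = 600.91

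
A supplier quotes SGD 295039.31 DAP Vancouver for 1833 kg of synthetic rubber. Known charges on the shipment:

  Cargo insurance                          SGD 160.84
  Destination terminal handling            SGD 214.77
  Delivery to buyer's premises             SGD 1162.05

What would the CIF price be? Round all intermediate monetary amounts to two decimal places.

Not relevant to the conversion: insurance — on the seller under both DAP and CIF; already in the DAP price and stays in the CIF price.
From DAP to CIF, the seller no longer bears: destination terminal, delivery.
CIF price = 295039.31 − 214.77 − 1162.05 = 293662.49

CIF price: SGD 293662.49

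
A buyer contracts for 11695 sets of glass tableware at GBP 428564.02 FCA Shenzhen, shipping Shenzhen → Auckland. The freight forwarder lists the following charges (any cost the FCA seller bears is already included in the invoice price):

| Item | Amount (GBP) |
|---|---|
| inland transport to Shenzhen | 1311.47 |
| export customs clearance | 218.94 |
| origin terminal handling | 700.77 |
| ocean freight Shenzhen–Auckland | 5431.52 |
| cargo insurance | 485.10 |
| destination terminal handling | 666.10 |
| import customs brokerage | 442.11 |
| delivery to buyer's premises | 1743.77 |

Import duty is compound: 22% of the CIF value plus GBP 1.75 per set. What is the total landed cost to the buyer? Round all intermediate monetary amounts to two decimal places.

FCA: the seller delivers export-cleared goods to the carrier; the buyer bears costs from that point.
Already in the invoice (seller's account under FCA): inland to port, export clearance — exclude.
CIF value = FCA price + origin terminal + freight + insurance = 428564.02 + 700.77 + 5431.52 + 485.10 = 435181.41
Ad valorem component: 435181.41 × 22% = 95739.91
Specific component: 11695 × 1.75 = 20466.25
Import duty = 95739.91 + 20466.25 = 116206.16
Buyer bears: origin terminal 700.77 + freight 5431.52 + insurance 485.10 + destination terminal 666.10 + brokerage 442.11 + delivery 1743.77 + duty 116206.16 = 125675.53
Landed cost = invoice 428564.02 + 125675.53 = 554239.55

Total landed cost: GBP 554239.55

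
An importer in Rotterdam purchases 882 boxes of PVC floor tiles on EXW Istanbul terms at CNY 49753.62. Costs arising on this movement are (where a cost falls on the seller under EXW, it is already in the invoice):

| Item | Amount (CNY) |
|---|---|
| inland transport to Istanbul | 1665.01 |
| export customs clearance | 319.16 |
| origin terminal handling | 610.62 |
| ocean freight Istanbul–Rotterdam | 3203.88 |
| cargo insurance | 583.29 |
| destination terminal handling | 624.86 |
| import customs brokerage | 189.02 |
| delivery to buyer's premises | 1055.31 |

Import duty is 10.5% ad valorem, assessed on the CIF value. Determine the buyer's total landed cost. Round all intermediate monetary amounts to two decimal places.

Total landed cost: CNY 63899.01

EXW: the seller makes goods available at their premises; the buyer bears all onward costs.
CIF value = EXW price + inland to port + export clearance + origin terminal + freight + insurance = 49753.62 + 1665.01 + 319.16 + 610.62 + 3203.88 + 583.29 = 56135.58
Import duty = 56135.58 × 10.5% = 5894.24
Buyer bears: inland to port 1665.01 + export clearance 319.16 + origin terminal 610.62 + freight 3203.88 + insurance 583.29 + destination terminal 624.86 + brokerage 189.02 + delivery 1055.31 + duty 5894.24 = 14145.39
Landed cost = invoice 49753.62 + 14145.39 = 63899.01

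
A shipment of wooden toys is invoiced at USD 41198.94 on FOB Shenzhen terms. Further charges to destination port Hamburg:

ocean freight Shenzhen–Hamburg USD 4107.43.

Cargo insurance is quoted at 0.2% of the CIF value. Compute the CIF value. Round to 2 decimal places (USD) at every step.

CIF value: USD 45397.16

Let C be the CIF value. C = FOB price + freight + 0.2% × C
C − 0.2% × C = 41198.94 + 4107.43
0.998 × C = 45306.37
C = 45306.37 / 0.998 = 45397.16
Insurance premium = 0.2% × 45397.16 = 90.79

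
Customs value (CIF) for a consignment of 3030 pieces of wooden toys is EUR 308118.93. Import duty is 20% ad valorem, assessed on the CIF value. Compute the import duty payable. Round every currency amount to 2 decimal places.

Import duty: EUR 61623.79

Import duty = 308118.93 × 20% = 61623.79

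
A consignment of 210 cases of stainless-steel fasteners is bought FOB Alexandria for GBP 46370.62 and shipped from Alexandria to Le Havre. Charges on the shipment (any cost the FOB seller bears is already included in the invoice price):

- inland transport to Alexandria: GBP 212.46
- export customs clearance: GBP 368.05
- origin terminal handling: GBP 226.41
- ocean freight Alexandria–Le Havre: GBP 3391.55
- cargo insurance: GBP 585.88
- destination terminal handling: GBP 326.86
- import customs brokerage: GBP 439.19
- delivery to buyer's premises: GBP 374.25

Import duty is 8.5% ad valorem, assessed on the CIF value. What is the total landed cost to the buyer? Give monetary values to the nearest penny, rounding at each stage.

FOB: the seller bears costs until goods are on board at the origin port; the buyer bears freight, insurance and all costs thereafter.
Already in the invoice (seller's account under FOB): inland to port, export clearance, origin terminal — exclude.
CIF value = FOB price + freight + insurance = 46370.62 + 3391.55 + 585.88 = 50348.05
Import duty = 50348.05 × 8.5% = 4279.58
Buyer bears: freight 3391.55 + insurance 585.88 + destination terminal 326.86 + brokerage 439.19 + delivery 374.25 + duty 4279.58 = 9397.31
Landed cost = invoice 46370.62 + 9397.31 = 55767.93

Total landed cost: GBP 55767.93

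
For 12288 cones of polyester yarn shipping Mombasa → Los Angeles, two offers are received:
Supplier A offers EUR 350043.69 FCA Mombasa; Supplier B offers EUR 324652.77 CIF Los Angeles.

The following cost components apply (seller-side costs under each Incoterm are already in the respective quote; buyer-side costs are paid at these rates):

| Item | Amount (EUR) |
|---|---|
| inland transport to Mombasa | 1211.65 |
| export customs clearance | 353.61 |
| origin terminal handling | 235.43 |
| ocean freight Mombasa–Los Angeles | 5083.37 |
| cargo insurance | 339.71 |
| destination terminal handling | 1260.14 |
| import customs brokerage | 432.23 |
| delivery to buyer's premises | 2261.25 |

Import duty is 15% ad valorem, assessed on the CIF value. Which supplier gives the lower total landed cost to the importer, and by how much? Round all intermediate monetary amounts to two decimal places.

Supplier B is cheaper by EUR 35706.84

Supplier A (FCA):
CIF value = FCA price + origin terminal + freight + insurance = 350043.69 + 235.43 + 5083.37 + 339.71 = 355702.20
Import duty = 355702.20 × 15% = 53355.33
Buyer bears (A): 235.43 + 5083.37 + 339.71 + 1260.14 + 432.23 + 2261.25 = 9612.13
Landed cost (A) = invoice 350043.69 + 9612.13 + duty 53355.33 = 413011.15
Supplier B (CIF):
The CIF price already equals the CIF value: 324652.77
Import duty = 324652.77 × 15% = 48697.92
Buyer bears (B): 1260.14 + 432.23 + 2261.25 = 3953.62
Landed cost (B) = invoice 324652.77 + 3953.62 + duty 48697.92 = 377304.31
Difference = |413011.15 − 377304.31| = 35706.84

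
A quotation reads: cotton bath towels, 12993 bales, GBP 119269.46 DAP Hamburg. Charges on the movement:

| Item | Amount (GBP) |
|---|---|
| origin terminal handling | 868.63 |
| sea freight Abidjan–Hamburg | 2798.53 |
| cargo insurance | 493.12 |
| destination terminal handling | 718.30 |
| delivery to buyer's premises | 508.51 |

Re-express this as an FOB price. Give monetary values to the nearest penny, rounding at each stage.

Not relevant to the conversion: origin terminal — on the seller under both DAP and FOB; already in the DAP price and stays in the FOB price.
From DAP to FOB, the seller no longer bears: freight, insurance, destination terminal, delivery.
FOB price = 119269.46 − 2798.53 − 493.12 − 718.30 − 508.51 = 114751.00

FOB price: GBP 114751.00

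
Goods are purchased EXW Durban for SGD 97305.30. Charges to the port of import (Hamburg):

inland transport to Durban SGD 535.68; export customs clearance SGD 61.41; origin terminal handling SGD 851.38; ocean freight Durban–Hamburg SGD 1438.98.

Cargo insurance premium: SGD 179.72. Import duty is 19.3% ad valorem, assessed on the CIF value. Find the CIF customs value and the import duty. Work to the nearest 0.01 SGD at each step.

CIF value: SGD 100372.47; import duty: SGD 19371.89

CIF = EXW price + pre-shipment costs + freight + insurance
CIF = 97305.30 + 535.68 + 61.41 + 851.38 + 1438.98 + 179.72 = 100372.47
Import duty = 100372.47 × 19.3% = 19371.89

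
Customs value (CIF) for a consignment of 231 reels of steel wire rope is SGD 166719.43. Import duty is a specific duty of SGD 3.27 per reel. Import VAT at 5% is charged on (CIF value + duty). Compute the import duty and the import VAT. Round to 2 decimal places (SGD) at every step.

Import duty: SGD 755.37; import VAT: SGD 8373.74

Import duty = 231 × 3.27 = 755.37
VAT base = CIF + duty = 166719.43 + 755.37 = 167474.80
Import VAT = 167474.80 × 5% = 8373.74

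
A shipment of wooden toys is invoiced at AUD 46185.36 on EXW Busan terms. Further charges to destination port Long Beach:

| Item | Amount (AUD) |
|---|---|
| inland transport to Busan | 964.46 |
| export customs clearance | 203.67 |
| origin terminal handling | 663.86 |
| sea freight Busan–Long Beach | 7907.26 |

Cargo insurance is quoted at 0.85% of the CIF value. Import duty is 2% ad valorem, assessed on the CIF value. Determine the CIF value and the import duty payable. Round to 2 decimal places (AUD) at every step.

CIF value: AUD 56404.04; import duty: AUD 1128.08

Let C be the CIF value. C = EXW price + pre-shipment costs + freight + 0.85% × C
C − 0.85% × C = 46185.36 + 964.46 + 203.67 + 663.86 + 7907.26
0.9915 × C = 55924.61
C = 55924.61 / 0.9915 = 56404.04
Insurance premium = 0.85% × 56404.04 = 479.43
Import duty = 56404.04 × 2% = 1128.08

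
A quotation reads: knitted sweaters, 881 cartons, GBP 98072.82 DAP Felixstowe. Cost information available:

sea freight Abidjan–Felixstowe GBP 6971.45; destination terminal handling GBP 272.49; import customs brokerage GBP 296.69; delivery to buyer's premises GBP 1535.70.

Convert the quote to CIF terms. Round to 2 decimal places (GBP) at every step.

Not relevant to the conversion: freight — on the seller under both DAP and CIF; already in the DAP price and stays in the CIF price. brokerage — on the buyer under both terms; not part of either seller's price.
From DAP to CIF, the seller no longer bears: destination terminal, delivery.
CIF price = 98072.82 − 272.49 − 1535.70 = 96264.63

CIF price: GBP 96264.63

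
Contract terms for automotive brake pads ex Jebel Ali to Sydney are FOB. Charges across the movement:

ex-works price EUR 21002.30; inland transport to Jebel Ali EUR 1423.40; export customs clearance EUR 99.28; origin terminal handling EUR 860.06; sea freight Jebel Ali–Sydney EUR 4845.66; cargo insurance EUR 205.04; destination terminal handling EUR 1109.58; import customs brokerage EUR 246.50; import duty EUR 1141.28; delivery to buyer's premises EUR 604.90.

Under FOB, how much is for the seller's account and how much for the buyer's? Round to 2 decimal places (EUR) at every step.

FOB: the seller bears costs until goods are on board at the origin port; the buyer bears freight, insurance and all costs thereafter.
Seller's account: goods 21002.30 + inland to port 1423.40 + export clearance 99.28 + origin terminal 860.06 = 23385.04
Buyer's account: freight 4845.66 + insurance 205.04 + destination terminal 1109.58 + brokerage 246.50 + duty 1141.28 + delivery 604.90 = 8152.96

Seller: EUR 23385.04; buyer: EUR 8152.96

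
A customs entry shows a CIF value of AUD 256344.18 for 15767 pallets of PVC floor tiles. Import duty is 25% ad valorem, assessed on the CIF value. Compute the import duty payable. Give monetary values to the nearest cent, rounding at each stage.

Import duty = 256344.18 × 25% = 64086.05

Import duty: AUD 64086.05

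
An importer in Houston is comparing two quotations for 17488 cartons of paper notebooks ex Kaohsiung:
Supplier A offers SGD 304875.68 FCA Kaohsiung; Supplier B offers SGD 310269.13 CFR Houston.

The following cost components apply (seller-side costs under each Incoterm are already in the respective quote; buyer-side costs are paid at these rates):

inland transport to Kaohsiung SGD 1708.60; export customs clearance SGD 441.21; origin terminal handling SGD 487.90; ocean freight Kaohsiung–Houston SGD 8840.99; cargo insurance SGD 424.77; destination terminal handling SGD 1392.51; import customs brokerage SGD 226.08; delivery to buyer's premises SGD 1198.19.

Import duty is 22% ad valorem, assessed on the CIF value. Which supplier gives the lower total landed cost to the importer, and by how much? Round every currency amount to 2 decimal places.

Supplier A (FCA):
CIF value = FCA price + origin terminal + freight + insurance = 304875.68 + 487.90 + 8840.99 + 424.77 = 314629.34
Import duty = 314629.34 × 22% = 69218.45
Buyer bears (A): 487.90 + 8840.99 + 424.77 + 1392.51 + 226.08 + 1198.19 = 12570.44
Landed cost (A) = invoice 304875.68 + 12570.44 + duty 69218.45 = 386664.57
Supplier B (CFR):
CIF value = CFR price + insurance = 310269.13 + 424.77 = 310693.90
Import duty = 310693.90 × 22% = 68352.66
Buyer bears (B): 424.77 + 1392.51 + 226.08 + 1198.19 = 3241.55
Landed cost (B) = invoice 310269.13 + 3241.55 + duty 68352.66 = 381863.34
Difference = |386664.57 − 381863.34| = 4801.23

Supplier B is cheaper by SGD 4801.23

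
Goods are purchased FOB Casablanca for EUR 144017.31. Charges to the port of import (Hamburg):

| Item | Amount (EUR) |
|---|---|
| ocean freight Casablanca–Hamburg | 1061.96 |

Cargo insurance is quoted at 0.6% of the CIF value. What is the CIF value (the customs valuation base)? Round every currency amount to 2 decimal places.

CIF value: EUR 145955.00

Let C be the CIF value. C = FOB price + freight + 0.6% × C
C − 0.6% × C = 144017.31 + 1061.96
0.994 × C = 145079.27
C = 145079.27 / 0.994 = 145955.00
Insurance premium = 0.6% × 145955.00 = 875.73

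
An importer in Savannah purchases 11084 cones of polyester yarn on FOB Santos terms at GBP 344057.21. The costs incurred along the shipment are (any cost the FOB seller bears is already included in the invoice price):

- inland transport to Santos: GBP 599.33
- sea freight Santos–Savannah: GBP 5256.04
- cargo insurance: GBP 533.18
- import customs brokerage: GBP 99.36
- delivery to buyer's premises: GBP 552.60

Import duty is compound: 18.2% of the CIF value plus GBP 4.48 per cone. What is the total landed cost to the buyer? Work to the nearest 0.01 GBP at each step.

FOB: the seller bears costs until goods are on board at the origin port; the buyer bears freight, insurance and all costs thereafter.
Already in the invoice (seller's account under FOB): inland to port — exclude.
CIF value = FOB price + freight + insurance = 344057.21 + 5256.04 + 533.18 = 349846.43
Ad valorem component: 349846.43 × 18.2% = 63672.05
Specific component: 11084 × 4.48 = 49656.32
Import duty = 63672.05 + 49656.32 = 113328.37
Buyer bears: freight 5256.04 + insurance 533.18 + brokerage 99.36 + delivery 552.60 + duty 113328.37 = 119769.55
Landed cost = invoice 344057.21 + 119769.55 = 463826.76

Total landed cost: GBP 463826.76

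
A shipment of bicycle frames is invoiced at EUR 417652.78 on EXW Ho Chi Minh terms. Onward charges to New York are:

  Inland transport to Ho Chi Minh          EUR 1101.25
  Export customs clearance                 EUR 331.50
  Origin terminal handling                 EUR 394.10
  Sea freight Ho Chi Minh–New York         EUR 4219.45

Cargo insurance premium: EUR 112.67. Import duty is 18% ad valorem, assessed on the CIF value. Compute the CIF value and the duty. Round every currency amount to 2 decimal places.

CIF = EXW price + pre-shipment costs + freight + insurance
CIF = 417652.78 + 1101.25 + 331.50 + 394.10 + 4219.45 + 112.67 = 423811.75
Import duty = 423811.75 × 18% = 76286.12

CIF value: EUR 423811.75; import duty: EUR 76286.12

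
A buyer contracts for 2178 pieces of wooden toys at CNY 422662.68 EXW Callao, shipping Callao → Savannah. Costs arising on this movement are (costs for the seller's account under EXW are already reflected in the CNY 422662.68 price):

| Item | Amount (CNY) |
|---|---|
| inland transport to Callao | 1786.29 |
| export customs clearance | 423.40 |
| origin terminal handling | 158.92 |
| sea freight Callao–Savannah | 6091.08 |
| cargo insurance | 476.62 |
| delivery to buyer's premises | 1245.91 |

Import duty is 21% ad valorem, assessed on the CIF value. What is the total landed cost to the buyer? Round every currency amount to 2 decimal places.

EXW: the seller makes goods available at their premises; the buyer bears all onward costs.
CIF value = EXW price + inland to port + export clearance + origin terminal + freight + insurance = 422662.68 + 1786.29 + 423.40 + 158.92 + 6091.08 + 476.62 = 431598.99
Import duty = 431598.99 × 21% = 90635.79
Buyer bears: inland to port 1786.29 + export clearance 423.40 + origin terminal 158.92 + freight 6091.08 + insurance 476.62 + delivery 1245.91 + duty 90635.79 = 100818.01
Landed cost = invoice 422662.68 + 100818.01 = 523480.69

Total landed cost: CNY 523480.69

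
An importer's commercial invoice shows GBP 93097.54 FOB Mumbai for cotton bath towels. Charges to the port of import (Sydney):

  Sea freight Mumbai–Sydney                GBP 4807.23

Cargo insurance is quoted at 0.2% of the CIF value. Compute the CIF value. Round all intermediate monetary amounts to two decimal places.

Let C be the CIF value. C = FOB price + freight + 0.2% × C
C − 0.2% × C = 93097.54 + 4807.23
0.998 × C = 97904.77
C = 97904.77 / 0.998 = 98100.97
Insurance premium = 0.2% × 98100.97 = 196.20

CIF value: GBP 98100.97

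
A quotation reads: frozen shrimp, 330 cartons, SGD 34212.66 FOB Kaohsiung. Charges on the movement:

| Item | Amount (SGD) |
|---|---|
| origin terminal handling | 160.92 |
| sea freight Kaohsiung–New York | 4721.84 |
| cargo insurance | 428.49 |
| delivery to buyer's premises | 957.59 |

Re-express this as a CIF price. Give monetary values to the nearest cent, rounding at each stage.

CIF price: SGD 39362.99

Not relevant to the conversion: origin terminal — on the seller under both FOB and CIF; already in the FOB price and stays in the CIF price. delivery — on the buyer under both terms; not part of either seller's price.
From FOB to CIF, the seller additionally bears: freight, insurance.
CIF price = 34212.66 + 4721.84 + 428.49 = 39362.99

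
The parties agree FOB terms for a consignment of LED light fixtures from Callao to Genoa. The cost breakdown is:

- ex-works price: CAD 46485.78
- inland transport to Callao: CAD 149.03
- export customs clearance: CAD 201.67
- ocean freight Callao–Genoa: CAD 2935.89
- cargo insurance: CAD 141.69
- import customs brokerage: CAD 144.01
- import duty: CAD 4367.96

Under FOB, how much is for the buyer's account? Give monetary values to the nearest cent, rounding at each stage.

FOB: the seller bears costs until goods are on board at the origin port; the buyer bears freight, insurance and all costs thereafter.
Seller's account: goods 46485.78 + inland to port 149.03 + export clearance 201.67 = 46836.48
Buyer's account: freight 2935.89 + insurance 141.69 + brokerage 144.01 + duty 4367.96 = 7589.55

Buyer's account: CAD 7589.55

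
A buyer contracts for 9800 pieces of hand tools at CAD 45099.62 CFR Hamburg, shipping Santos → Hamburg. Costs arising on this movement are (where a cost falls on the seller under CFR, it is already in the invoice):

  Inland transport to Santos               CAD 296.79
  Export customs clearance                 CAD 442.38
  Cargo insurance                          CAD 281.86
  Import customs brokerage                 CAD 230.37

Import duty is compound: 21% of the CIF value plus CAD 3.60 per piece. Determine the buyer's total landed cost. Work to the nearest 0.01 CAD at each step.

CFR: the seller pays costs through ocean freight to the destination port, but not insurance.
Already in the invoice (seller's account under CFR): inland to port, export clearance — exclude.
CIF value = CFR price + insurance = 45099.62 + 281.86 = 45381.48
Ad valorem component: 45381.48 × 21% = 9530.11
Specific component: 9800 × 3.60 = 35280.00
Import duty = 9530.11 + 35280.00 = 44810.11
Buyer bears: insurance 281.86 + brokerage 230.37 + duty 44810.11 = 45322.34
Landed cost = invoice 45099.62 + 45322.34 = 90421.96

Total landed cost: CAD 90421.96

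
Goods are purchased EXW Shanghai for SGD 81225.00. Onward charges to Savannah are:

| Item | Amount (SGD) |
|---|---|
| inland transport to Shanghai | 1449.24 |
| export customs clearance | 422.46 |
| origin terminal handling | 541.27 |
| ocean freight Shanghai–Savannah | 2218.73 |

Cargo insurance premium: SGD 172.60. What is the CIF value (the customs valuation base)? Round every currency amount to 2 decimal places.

CIF value: SGD 86029.30

CIF = EXW price + pre-shipment costs + freight + insurance
CIF = 81225.00 + 1449.24 + 422.46 + 541.27 + 2218.73 + 172.60 = 86029.30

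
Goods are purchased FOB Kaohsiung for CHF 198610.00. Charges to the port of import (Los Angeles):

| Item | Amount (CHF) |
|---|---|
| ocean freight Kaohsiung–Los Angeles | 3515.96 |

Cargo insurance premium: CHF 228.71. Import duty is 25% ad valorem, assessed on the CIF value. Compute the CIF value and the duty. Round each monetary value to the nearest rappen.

CIF = FOB price + freight + insurance
CIF = 198610.00 + 3515.96 + 228.71 = 202354.67
Import duty = 202354.67 × 25% = 50588.67

CIF value: CHF 202354.67; import duty: CHF 50588.67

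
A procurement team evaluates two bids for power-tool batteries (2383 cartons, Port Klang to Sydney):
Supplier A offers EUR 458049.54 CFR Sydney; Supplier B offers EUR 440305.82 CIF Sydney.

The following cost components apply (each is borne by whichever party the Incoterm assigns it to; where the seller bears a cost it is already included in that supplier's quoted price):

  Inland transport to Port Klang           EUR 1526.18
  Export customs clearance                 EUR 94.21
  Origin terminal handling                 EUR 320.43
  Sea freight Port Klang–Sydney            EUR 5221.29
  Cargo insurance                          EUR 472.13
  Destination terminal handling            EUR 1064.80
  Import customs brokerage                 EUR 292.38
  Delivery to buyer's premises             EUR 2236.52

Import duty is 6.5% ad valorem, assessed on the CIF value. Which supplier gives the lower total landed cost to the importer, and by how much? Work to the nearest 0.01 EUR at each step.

Supplier B is cheaper by EUR 19399.88

Supplier A (CFR):
CIF value = CFR price + insurance = 458049.54 + 472.13 = 458521.67
Import duty = 458521.67 × 6.5% = 29803.91
Buyer bears (A): 472.13 + 1064.80 + 292.38 + 2236.52 = 4065.83
Landed cost (A) = invoice 458049.54 + 4065.83 + duty 29803.91 = 491919.28
Supplier B (CIF):
The CIF price already equals the CIF value: 440305.82
Import duty = 440305.82 × 6.5% = 28619.88
Buyer bears (B): 1064.80 + 292.38 + 2236.52 = 3593.70
Landed cost (B) = invoice 440305.82 + 3593.70 + duty 28619.88 = 472519.40
Difference = |491919.28 − 472519.40| = 19399.88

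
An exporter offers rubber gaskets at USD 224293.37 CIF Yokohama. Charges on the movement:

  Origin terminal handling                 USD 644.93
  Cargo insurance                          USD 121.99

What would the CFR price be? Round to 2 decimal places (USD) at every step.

CFR price: USD 224171.38

Not relevant to the conversion: origin terminal — on the seller under both CIF and CFR; already in the CIF price and stays in the CFR price.
From CIF to CFR, the seller no longer bears: insurance.
CFR price = 224293.37 − 121.99 = 224171.38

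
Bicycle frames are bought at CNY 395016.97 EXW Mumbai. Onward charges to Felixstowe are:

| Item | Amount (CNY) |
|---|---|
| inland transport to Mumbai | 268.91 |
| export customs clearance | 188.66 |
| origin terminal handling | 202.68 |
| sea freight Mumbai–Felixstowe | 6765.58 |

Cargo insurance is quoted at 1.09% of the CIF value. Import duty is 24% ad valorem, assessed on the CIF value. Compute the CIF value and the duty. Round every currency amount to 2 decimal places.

CIF value: CNY 406877.77; import duty: CNY 97650.66

Let C be the CIF value. C = EXW price + pre-shipment costs + freight + 1.09% × C
C − 1.09% × C = 395016.97 + 268.91 + 188.66 + 202.68 + 6765.58
0.9891 × C = 402442.80
C = 402442.80 / 0.9891 = 406877.77
Insurance premium = 1.09% × 406877.77 = 4434.97
Import duty = 406877.77 × 24% = 97650.66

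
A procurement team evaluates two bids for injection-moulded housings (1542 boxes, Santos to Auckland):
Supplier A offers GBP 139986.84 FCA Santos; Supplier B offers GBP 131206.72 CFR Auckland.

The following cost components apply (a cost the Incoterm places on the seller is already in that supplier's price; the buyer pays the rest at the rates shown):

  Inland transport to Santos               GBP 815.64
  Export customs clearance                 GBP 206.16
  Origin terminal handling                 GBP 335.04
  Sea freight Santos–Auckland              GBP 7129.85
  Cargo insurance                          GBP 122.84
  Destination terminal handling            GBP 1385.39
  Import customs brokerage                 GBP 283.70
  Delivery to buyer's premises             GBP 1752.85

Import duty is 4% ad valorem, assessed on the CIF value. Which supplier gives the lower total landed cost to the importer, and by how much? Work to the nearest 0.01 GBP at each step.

Supplier B is cheaper by GBP 16894.81

Supplier A (FCA):
CIF value = FCA price + origin terminal + freight + insurance = 139986.84 + 335.04 + 7129.85 + 122.84 = 147574.57
Import duty = 147574.57 × 4% = 5902.98
Buyer bears (A): 335.04 + 7129.85 + 122.84 + 1385.39 + 283.70 + 1752.85 = 11009.67
Landed cost (A) = invoice 139986.84 + 11009.67 + duty 5902.98 = 156899.49
Supplier B (CFR):
CIF value = CFR price + insurance = 131206.72 + 122.84 = 131329.56
Import duty = 131329.56 × 4% = 5253.18
Buyer bears (B): 122.84 + 1385.39 + 283.70 + 1752.85 = 3544.78
Landed cost (B) = invoice 131206.72 + 3544.78 + duty 5253.18 = 140004.68
Difference = |156899.49 − 140004.68| = 16894.81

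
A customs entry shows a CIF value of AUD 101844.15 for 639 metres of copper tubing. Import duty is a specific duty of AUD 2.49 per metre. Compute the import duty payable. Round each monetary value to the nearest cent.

Import duty = 639 × 2.49 = 1591.11

Import duty: AUD 1591.11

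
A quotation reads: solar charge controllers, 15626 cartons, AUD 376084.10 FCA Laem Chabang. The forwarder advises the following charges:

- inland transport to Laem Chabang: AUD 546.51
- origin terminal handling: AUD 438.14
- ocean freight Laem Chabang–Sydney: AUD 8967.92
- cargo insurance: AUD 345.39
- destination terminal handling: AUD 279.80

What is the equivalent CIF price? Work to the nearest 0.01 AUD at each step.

Not relevant to the conversion: inland to port — on the seller under both FCA and CIF; already in the FCA price and stays in the CIF price. destination terminal — on the buyer under both terms; not part of either seller's price.
From FCA to CIF, the seller additionally bears: origin terminal, freight, insurance.
CIF price = 376084.10 + 438.14 + 8967.92 + 345.39 = 385835.55

CIF price: AUD 385835.55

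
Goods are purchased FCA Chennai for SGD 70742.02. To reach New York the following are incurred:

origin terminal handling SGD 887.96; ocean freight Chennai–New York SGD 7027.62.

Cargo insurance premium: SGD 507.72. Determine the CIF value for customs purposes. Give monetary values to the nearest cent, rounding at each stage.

CIF value: SGD 79165.32

CIF = FCA price + pre-shipment costs + freight + insurance
CIF = 70742.02 + 887.96 + 7027.62 + 507.72 = 79165.32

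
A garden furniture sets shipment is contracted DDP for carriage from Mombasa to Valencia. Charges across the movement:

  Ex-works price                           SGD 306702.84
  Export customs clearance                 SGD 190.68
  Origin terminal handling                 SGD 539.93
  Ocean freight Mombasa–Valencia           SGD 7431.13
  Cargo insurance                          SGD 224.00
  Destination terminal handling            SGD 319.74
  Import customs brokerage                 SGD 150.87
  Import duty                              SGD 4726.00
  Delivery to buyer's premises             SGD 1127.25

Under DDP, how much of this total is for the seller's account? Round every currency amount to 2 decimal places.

Seller's account: SGD 321412.44

DDP: the seller bears all costs including import duty.
Seller's account: goods 306702.84 + export clearance 190.68 + origin terminal 539.93 + freight 7431.13 + insurance 224.00 + destination terminal 319.74 + brokerage 150.87 + duty 4726.00 + delivery 1127.25 = 321412.44
Buyer's account: 0.00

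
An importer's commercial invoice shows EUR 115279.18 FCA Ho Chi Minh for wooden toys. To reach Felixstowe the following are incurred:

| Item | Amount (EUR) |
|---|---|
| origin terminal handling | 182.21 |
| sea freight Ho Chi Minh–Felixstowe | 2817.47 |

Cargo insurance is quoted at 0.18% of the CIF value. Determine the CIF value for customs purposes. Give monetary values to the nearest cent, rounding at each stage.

Let C be the CIF value. C = FCA price + pre-shipment costs + freight + 0.18% × C
C − 0.18% × C = 115279.18 + 182.21 + 2817.47
0.9982 × C = 118278.86
C = 118278.86 / 0.9982 = 118492.15
Insurance premium = 0.18% × 118492.15 = 213.29

CIF value: EUR 118492.15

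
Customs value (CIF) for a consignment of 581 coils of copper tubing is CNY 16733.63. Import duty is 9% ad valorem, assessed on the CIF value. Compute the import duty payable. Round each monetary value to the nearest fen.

Import duty = 16733.63 × 9% = 1506.03

Import duty: CNY 1506.03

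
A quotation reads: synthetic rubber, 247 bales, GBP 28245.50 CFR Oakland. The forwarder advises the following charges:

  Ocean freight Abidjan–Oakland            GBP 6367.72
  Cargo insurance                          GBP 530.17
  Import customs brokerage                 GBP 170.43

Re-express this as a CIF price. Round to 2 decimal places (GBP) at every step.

Not relevant to the conversion: freight — on the seller under both CFR and CIF; already in the CFR price and stays in the CIF price. brokerage — on the buyer under both terms; not part of either seller's price.
From CFR to CIF, the seller additionally bears: insurance.
CIF price = 28245.50 + 530.17 = 28775.67

CIF price: GBP 28775.67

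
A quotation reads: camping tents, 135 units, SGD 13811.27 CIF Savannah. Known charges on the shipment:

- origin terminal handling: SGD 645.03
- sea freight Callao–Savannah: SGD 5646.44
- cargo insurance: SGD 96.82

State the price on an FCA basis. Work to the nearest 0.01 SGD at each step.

FCA price: SGD 7422.98

From CIF to FCA, the seller no longer bears: origin terminal, freight, insurance.
FCA price = 13811.27 − 645.03 − 5646.44 − 96.82 = 7422.98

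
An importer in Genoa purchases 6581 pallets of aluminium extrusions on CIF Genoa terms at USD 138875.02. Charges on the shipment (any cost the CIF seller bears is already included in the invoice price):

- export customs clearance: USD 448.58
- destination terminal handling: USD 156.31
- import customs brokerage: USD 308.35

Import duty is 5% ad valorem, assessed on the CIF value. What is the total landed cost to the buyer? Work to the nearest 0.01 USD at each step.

CIF: the seller pays costs through ocean freight and marine insurance to the destination port.
Already in the invoice (seller's account under CIF): export clearance — exclude.
The CIF price already equals the CIF value: 138875.02
Import duty = 138875.02 × 5% = 6943.75
Buyer bears: destination terminal 156.31 + brokerage 308.35 + duty 6943.75 = 7408.41
Landed cost = invoice 138875.02 + 7408.41 = 146283.43

Total landed cost: USD 146283.43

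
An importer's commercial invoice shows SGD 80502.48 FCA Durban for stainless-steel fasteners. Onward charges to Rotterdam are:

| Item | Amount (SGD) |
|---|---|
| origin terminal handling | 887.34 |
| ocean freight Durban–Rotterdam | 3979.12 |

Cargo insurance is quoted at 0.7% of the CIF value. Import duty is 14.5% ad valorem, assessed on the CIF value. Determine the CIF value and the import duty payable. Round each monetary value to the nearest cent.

Let C be the CIF value. C = FCA price + pre-shipment costs + freight + 0.7% × C
C − 0.7% × C = 80502.48 + 887.34 + 3979.12
0.993 × C = 85368.94
C = 85368.94 / 0.993 = 85970.74
Insurance premium = 0.7% × 85970.74 = 601.80
Import duty = 85970.74 × 14.5% = 12465.76

CIF value: SGD 85970.74; import duty: SGD 12465.76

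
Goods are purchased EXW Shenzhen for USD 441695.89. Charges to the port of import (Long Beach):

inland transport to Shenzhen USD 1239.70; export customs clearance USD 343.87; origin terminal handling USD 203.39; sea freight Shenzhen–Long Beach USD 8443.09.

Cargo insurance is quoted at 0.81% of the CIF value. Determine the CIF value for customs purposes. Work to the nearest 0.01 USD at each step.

Let C be the CIF value. C = EXW price + pre-shipment costs + freight + 0.81% × C
C − 0.81% × C = 441695.89 + 1239.70 + 343.87 + 203.39 + 8443.09
0.9919 × C = 451925.94
C = 451925.94 / 0.9919 = 455616.43
Insurance premium = 0.81% × 455616.43 = 3690.49

CIF value: USD 455616.43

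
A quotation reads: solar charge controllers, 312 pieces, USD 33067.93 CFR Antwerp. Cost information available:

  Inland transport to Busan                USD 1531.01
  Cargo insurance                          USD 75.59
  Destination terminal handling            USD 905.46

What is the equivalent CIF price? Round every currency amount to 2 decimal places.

CIF price: USD 33143.52

Not relevant to the conversion: inland to port — on the seller under both CFR and CIF; already in the CFR price and stays in the CIF price. destination terminal — on the buyer under both terms; not part of either seller's price.
From CFR to CIF, the seller additionally bears: insurance.
CIF price = 33067.93 + 75.59 = 33143.52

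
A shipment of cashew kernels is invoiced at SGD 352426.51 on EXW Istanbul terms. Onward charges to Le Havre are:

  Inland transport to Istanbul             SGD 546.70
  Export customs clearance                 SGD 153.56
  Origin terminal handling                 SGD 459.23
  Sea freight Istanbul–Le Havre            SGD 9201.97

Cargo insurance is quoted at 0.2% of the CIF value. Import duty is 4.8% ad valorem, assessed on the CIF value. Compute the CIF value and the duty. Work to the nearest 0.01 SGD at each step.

Let C be the CIF value. C = EXW price + pre-shipment costs + freight + 0.2% × C
C − 0.2% × C = 352426.51 + 546.70 + 153.56 + 459.23 + 9201.97
0.998 × C = 362787.97
C = 362787.97 / 0.998 = 363515.00
Insurance premium = 0.2% × 363515.00 = 727.03
Import duty = 363515.00 × 4.8% = 17448.72

CIF value: SGD 363515.00; import duty: SGD 17448.72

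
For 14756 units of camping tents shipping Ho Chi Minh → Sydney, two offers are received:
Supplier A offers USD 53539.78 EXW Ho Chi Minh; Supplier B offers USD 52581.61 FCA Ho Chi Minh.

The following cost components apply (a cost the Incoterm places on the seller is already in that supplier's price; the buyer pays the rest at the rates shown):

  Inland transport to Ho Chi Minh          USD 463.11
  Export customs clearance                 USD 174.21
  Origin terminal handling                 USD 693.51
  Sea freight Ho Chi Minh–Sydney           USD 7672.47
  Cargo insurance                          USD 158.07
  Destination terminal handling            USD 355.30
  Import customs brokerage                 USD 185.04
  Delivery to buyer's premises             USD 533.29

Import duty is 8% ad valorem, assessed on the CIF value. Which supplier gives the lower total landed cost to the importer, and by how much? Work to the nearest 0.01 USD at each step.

Supplier B is cheaper by USD 1723.13

Supplier A (EXW):
CIF value = EXW price + inland to port + export clearance + origin terminal + freight + insurance = 53539.78 + 463.11 + 174.21 + 693.51 + 7672.47 + 158.07 = 62701.15
Import duty = 62701.15 × 8% = 5016.09
Buyer bears (A): 463.11 + 174.21 + 693.51 + 7672.47 + 158.07 + 355.30 + 185.04 + 533.29 = 10235.00
Landed cost (A) = invoice 53539.78 + 10235.00 + duty 5016.09 = 68790.87
Supplier B (FCA):
CIF value = FCA price + origin terminal + freight + insurance = 52581.61 + 693.51 + 7672.47 + 158.07 = 61105.66
Import duty = 61105.66 × 8% = 4888.45
Buyer bears (B): 693.51 + 7672.47 + 158.07 + 355.30 + 185.04 + 533.29 = 9597.68
Landed cost (B) = invoice 52581.61 + 9597.68 + duty 4888.45 = 67067.74
Difference = |68790.87 − 67067.74| = 1723.13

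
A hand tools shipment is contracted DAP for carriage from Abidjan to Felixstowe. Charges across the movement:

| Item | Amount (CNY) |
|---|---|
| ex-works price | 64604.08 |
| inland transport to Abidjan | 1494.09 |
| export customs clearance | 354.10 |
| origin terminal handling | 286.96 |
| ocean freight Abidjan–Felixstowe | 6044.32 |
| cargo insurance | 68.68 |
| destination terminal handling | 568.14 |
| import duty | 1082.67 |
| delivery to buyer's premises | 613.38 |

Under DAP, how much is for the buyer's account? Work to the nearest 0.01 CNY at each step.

DAP: the seller bears all costs to the named destination except import duty and clearance.
Seller's account: goods 64604.08 + inland to port 1494.09 + export clearance 354.10 + origin terminal 286.96 + freight 6044.32 + insurance 68.68 + destination terminal 568.14 + delivery 613.38 = 74033.75
Buyer's account: duty 1082.67 = 1082.67

Buyer's account: CNY 1082.67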